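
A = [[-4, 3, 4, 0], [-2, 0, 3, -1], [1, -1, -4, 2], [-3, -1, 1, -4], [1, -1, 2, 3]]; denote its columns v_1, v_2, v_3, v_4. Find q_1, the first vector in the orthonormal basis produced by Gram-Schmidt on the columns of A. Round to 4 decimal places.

v_1 = (-4, -2, 1, -3, 1); ‖v_1‖ = 5.5678, so q_1 = (-0.7184, -0.3592, 0.1796, -0.5388, 0.1796).

q_1 = (-0.7184, -0.3592, 0.1796, -0.5388, 0.1796)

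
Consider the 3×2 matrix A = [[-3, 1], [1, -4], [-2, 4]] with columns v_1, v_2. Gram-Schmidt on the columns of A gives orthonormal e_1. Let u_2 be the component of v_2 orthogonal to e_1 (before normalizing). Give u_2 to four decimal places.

u_2 = (-2.2143, -2.9286, 1.8571)

v_1 = (-3, 1, -2); ‖v_1‖ = 3.7417, so e_1 = (-0.8018, 0.2673, -0.5345).
e_1·v_2 = (-0.8018)·1 + 0.2673·(-4) + (-0.5345)·4 = -4.0089.
u_2 = v_2 + 4.0089·e_1 = (-2.2143, -2.9286, 1.8571).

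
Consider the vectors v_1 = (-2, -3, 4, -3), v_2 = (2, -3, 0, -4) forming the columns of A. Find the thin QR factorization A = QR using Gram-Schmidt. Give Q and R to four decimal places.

q_1 = v_1/‖v_1‖ = (-2, -3, 4, -3)/6.1644 = (-0.3244, -0.4867, 0.6489, -0.4867).
r_{12} = q_1·v_2 = 2.7578.
u_2 = v_2 − 2.7578·q_1 = (2.8947, -1.6579, -1.7895, -2.6579).
‖u_2‖ = 4.6254, so q_2 = (0.6258, -0.3584, -0.3869, -0.5746).

Q = [[-0.3244, 0.6258], [-0.4867, -0.3584], [0.6489, -0.3869], [-0.4867, -0.5746]], R = [[6.1644, 2.7578], [0.0000, 4.6254]]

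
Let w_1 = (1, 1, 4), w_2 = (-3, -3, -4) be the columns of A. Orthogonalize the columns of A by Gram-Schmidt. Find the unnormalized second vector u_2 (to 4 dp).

e_1 = w_1/‖w_1‖ = (1, 1, 4)/4.2426 = (0.2357, 0.2357, 0.9428).
r_{12} = e_1·w_2 = -5.1854.
u_2 = w_2 + 5.1854·e_1 = (-1.7778, -1.7778, 0.8889).

u_2 = (-1.7778, -1.7778, 0.8889)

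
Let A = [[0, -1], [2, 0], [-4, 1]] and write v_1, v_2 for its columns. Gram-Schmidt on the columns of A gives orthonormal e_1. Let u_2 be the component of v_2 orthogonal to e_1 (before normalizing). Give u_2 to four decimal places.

u_2 = (-1.0000, 0.4000, 0.2000)

e_1 = v_1/‖v_1‖ = (0, 2, -4)/4.4721 = (0.0000, 0.4472, -0.8944).
r_{12} = e_1·v_2 = -0.8944.
u_2 = v_2 + 0.8944·e_1 = (-1.0000, 0.4000, 0.2000).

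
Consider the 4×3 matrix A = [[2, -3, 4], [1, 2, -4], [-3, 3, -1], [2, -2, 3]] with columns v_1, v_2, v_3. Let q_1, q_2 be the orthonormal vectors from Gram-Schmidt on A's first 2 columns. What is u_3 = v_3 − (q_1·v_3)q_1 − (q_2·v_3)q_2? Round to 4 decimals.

v_1 = (2, 1, -3, 2); ‖v_1‖ = 4.2426, so q_1 = (0.4714, 0.2357, -0.7071, 0.4714).
q_1·v_2 = 0.4714·(-3) + 0.2357·2 + (-0.7071)·3 + 0.4714·(-2) = -4.0069.
u_2 = v_2 + 4.0069·q_1 = (-1.1111, 2.9444, 0.1667, -0.1111).
‖u_2‖ = 3.1535, so q_2 = (-0.3523, 0.9337, 0.0529, -0.0352).
q_1·v_3 = 0.4714·4 + 0.2357·(-4) + (-0.7071)·(-1) + 0.4714·3 = 3.0641; q_2·v_3 = (-0.3523)·4 + 0.9337·(-4) + 0.0529·(-1) + (-0.0352)·3 = -5.3028.
u_3 = v_3 − 3.0641·q_1 + 5.3028·q_2 = (0.6872, 0.2291, 1.4469, 1.3687).

u_3 = (0.6872, 0.2291, 1.4469, 1.3687)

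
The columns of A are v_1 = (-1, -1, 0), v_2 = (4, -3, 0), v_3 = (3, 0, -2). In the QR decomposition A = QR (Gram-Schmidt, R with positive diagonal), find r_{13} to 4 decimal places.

v_1 = (-1, -1, 0); ‖v_1‖ = 1.4142, so q_1 = (-0.7071, -0.7071, 0.0000).
r_{13} = q_1·v_3 = -2.1213.

r_{13} = -2.1213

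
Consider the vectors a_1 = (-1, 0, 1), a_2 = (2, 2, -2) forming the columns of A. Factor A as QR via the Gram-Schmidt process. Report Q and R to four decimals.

Q = [[-0.7071, 0.0000], [0.0000, 1.0000], [0.7071, 0.0000]], R = [[1.4142, -2.8284], [0.0000, 2.0000]]

e_1 = a_1/‖a_1‖ = (-1, 0, 1)/1.4142 = (-0.7071, 0.0000, 0.7071).
r_{12} = e_1·a_2 = -2.8284.
u_2 = a_2 + 2.8284·e_1 = (0.0000, 2.0000, 0.0000).
‖u_2‖ = 2.0000, so e_2 = (0.0000, 1.0000, 0.0000).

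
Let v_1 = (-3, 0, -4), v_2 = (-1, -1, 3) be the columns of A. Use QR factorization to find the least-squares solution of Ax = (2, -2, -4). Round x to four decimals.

v_1 = (-3, 0, -4); ‖v_1‖ = 5.0000, so q_1 = (-0.6000, 0.0000, -0.8000).
q_1·v_2 = (-0.6000)·(-1) + 0.0000·(-1) + (-0.8000)·3 = -1.8000.
u_2 = v_2 + 1.8000·q_1 = (-2.0800, -1.0000, 1.5600).
‖u_2‖ = 2.7857, so q_2 = (-0.7467, -0.3590, 0.5600).
Qᵀb = (2.0000, -3.0154).
Back-substitute: x_2 = -3.0154/2.7857 = -1.0825.
x_1 = (2.0000 + 1.8000·(-1.0825))/5.0000 = 0.0103.

x = (0.0103, -1.0825)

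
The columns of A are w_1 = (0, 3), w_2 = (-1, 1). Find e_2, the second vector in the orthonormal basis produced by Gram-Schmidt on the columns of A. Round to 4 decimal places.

e_2 = (-1.0000, 0.0000)

w_1 = (0, 3); ‖w_1‖ = 3.0000, so e_1 = (0.0000, 1.0000).
e_1·w_2 = 0.0000·(-1) + 1.0000·1 = 1.0000.
u_2 = w_2 − 1.0000·e_1 = (-1.0000, 0.0000).
‖u_2‖ = 1.0000, so e_2 = (-1.0000, 0.0000).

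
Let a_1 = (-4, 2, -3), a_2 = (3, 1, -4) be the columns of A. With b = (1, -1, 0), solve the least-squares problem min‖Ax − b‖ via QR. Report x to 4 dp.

x = (-0.2133, 0.0933)

a_1 = (-4, 2, -3); ‖a_1‖ = 5.3852, so q_1 = (-0.7428, 0.3714, -0.5571).
q_1·a_2 = (-0.7428)·3 + 0.3714·1 + (-0.5571)·(-4) = 0.3714.
u_2 = a_2 − 0.3714·q_1 = (3.2759, 0.8621, -3.7931).
‖u_2‖ = 5.0855, so q_2 = (0.6442, 0.1695, -0.7459).
Qᵀb = (-1.1142, 0.4746).
Back-substitute: x_2 = 0.4746/5.0855 = 0.0933.
x_1 = (-1.1142 − 0.3714·0.0933)/5.3852 = -0.2133.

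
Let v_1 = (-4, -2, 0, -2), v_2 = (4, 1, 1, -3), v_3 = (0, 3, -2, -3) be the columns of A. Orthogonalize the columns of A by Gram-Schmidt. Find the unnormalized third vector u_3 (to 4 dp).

q_1 = v_1/‖v_1‖ = (-4, -2, 0, -2)/4.8990 = (-0.8165, -0.4082, 0.0000, -0.4082).
r_{12} = q_1·v_2 = -2.4495.
u_2 = v_2 + 2.4495·q_1 = (2.0000, 0.0000, 1.0000, -4.0000).
‖u_2‖ = 4.5826, so q_2 = (0.4364, 0.0000, 0.2182, -0.8729).
r_{13} = q_1·v_3 = 0.0000; r_{23} = q_2·v_3 = 2.1822.
u_3 = v_3 − 0.0000·q_1 − 2.1822·q_2 = (-0.9524, 3.0000, -2.4762, -1.0952).

u_3 = (-0.9524, 3.0000, -2.4762, -1.0952)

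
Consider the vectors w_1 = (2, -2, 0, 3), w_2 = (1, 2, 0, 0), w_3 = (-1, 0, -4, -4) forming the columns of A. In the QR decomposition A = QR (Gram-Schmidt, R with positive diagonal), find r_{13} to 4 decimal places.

r_{13} = -3.3955

w_1 = (2, -2, 0, 3); ‖w_1‖ = 4.1231, so e_1 = (0.4851, -0.4851, 0.0000, 0.7276).
r_{13} = e_1·w_3 = -3.3955.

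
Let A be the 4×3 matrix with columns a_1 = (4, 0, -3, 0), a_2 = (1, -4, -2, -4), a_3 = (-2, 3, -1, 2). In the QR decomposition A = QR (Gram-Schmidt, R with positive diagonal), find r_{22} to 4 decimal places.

r_{22} = 5.7446

e_1 = a_1/‖a_1‖ = (4, 0, -3, 0)/5.0000 = (0.8000, 0.0000, -0.6000, 0.0000).
r_{12} = e_1·a_2 = 2.0000.
u_2 = a_2 − 2.0000·e_1 = (-0.6000, -4.0000, -0.8000, -4.0000).
r_{22} = ‖u_2‖ = 5.7446.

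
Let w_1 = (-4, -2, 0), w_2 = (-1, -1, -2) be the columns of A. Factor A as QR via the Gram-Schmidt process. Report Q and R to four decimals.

Q = [[-0.8944, 0.0976], [-0.4472, -0.1952], [0.0000, -0.9759]], R = [[4.4721, 1.3416], [0.0000, 2.0494]]

w_1 = (-4, -2, 0); ‖w_1‖ = 4.4721, so e_1 = (-0.8944, -0.4472, 0.0000).
e_1·w_2 = (-0.8944)·(-1) + (-0.4472)·(-1) + 0.0000·(-2) = 1.3416.
u_2 = w_2 − 1.3416·e_1 = (0.2000, -0.4000, -2.0000).
‖u_2‖ = 2.0494, so e_2 = (0.0976, -0.1952, -0.9759).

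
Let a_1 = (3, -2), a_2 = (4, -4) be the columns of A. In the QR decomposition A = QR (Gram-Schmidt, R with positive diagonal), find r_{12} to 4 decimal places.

r_{12} = 5.5470

a_1 = (3, -2); ‖a_1‖ = 3.6056, so q_1 = (0.8321, -0.5547).
r_{12} = q_1·a_2 = 5.5470.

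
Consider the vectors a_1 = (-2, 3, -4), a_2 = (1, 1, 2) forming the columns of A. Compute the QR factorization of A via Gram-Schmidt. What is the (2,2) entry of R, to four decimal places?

e_1 = a_1/‖a_1‖ = (-2, 3, -4)/5.3852 = (-0.3714, 0.5571, -0.7428).
r_{12} = e_1·a_2 = -1.2999.
u_2 = a_2 + 1.2999·e_1 = (0.5172, 1.7241, 1.0345).
r_{22} = ‖u_2‖ = 2.0761.

r_{22} = 2.0761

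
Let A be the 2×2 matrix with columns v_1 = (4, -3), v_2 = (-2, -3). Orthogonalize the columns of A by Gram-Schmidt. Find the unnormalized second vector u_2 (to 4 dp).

u_2 = (-2.1600, -2.8800)

v_1 = (4, -3); ‖v_1‖ = 5.0000, so q_1 = (0.8000, -0.6000).
q_1·v_2 = 0.8000·(-2) + (-0.6000)·(-3) = 0.2000.
u_2 = v_2 − 0.2000·q_1 = (-2.1600, -2.8800).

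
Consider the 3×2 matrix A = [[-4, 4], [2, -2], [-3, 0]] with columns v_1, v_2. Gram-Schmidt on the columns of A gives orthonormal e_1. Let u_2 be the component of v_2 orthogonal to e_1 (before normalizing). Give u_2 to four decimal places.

e_1 = v_1/‖v_1‖ = (-4, 2, -3)/5.3852 = (-0.7428, 0.3714, -0.5571).
r_{12} = e_1·v_2 = -3.7139.
u_2 = v_2 + 3.7139·e_1 = (1.2414, -0.6207, -2.0690).

u_2 = (1.2414, -0.6207, -2.0690)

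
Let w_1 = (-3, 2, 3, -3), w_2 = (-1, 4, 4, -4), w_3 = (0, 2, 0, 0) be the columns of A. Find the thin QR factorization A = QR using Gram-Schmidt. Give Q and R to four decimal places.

Q = [[-0.5388, 0.7751, -0.3299], [0.3592, 0.5656, 0.7423], [0.5388, 0.1990, -0.4124], [-0.5388, -0.1990, 0.4124]], R = [[5.5678, 6.2862, 0.7184], [0.0000, 3.0796, 1.1313], [0.0000, 0.0000, 1.4846]]

w_1 = (-3, 2, 3, -3); ‖w_1‖ = 5.5678, so e_1 = (-0.5388, 0.3592, 0.5388, -0.5388).
e_1·w_2 = (-0.5388)·(-1) + 0.3592·4 + 0.5388·4 + (-0.5388)·(-4) = 6.2862.
u_2 = w_2 − 6.2862·e_1 = (2.3871, 1.7419, 0.6129, -0.6129).
‖u_2‖ = 3.0796, so e_2 = (0.7751, 0.5656, 0.1990, -0.1990).
e_1·w_3 = (-0.5388)·0 + 0.3592·2 + 0.5388·0 + (-0.5388)·0 = 0.7184; e_2·w_3 = 0.7751·0 + 0.5656·2 + 0.1990·0 + (-0.1990)·0 = 1.1313.
u_3 = w_3 − 0.7184·e_1 − 1.1313·e_2 = (-0.4898, 1.1020, -0.6122, 0.6122).
‖u_3‖ = 1.4846, so e_3 = (-0.3299, 0.7423, -0.4124, 0.4124).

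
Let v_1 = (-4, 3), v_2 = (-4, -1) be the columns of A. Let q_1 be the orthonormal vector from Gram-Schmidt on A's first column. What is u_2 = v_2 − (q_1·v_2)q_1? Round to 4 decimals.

u_2 = (-1.9200, -2.5600)

q_1 = v_1/‖v_1‖ = (-4, 3)/5.0000 = (-0.8000, 0.6000).
r_{12} = q_1·v_2 = 2.6000.
u_2 = v_2 − 2.6000·q_1 = (-1.9200, -2.5600).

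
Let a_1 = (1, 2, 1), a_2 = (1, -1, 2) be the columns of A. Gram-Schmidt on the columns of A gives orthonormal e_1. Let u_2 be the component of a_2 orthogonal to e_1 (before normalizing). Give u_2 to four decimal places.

a_1 = (1, 2, 1); ‖a_1‖ = 2.4495, so e_1 = (0.4082, 0.8165, 0.4082).
e_1·a_2 = 0.4082·1 + 0.8165·(-1) + 0.4082·2 = 0.4082.
u_2 = a_2 − 0.4082·e_1 = (0.8333, -1.3333, 1.8333).

u_2 = (0.8333, -1.3333, 1.8333)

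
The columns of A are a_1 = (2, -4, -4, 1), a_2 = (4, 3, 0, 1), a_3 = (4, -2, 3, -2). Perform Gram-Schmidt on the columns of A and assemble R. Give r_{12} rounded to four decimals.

a_1 = (2, -4, -4, 1); ‖a_1‖ = 6.0828, so e_1 = (0.3288, -0.6576, -0.6576, 0.1644).
r_{12} = e_1·a_2 = -0.4932.

r_{12} = -0.4932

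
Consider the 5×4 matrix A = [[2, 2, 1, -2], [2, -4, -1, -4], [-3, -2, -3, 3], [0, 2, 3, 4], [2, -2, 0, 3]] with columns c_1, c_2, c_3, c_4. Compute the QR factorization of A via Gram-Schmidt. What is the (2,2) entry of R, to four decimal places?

r_{22} = 5.6400

c_1 = (2, 2, -3, 0, 2); ‖c_1‖ = 4.5826, so e_1 = (0.4364, 0.4364, -0.6547, 0.0000, 0.4364).
e_1·c_2 = 0.4364·2 + 0.4364·(-4) + (-0.6547)·(-2) + 0.0000·2 + 0.4364·(-2) = -0.4364.
u_2 = c_2 + 0.4364·e_1 = (2.1905, -3.8095, -2.2857, 2.0000, -1.8095).
r_{22} = ‖u_2‖ = 5.6400.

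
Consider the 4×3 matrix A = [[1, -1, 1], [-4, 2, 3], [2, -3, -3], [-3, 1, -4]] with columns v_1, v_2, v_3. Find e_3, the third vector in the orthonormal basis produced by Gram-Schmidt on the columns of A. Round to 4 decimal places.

v_1 = (1, -4, 2, -3); ‖v_1‖ = 5.4772, so e_1 = (0.1826, -0.7303, 0.3651, -0.5477).
e_1·v_2 = 0.1826·(-1) + (-0.7303)·2 + 0.3651·(-3) + (-0.5477)·1 = -3.2863.
u_2 = v_2 + 3.2863·e_1 = (-0.4000, -0.4000, -1.8000, -0.8000).
‖u_2‖ = 2.0494, so e_2 = (-0.1952, -0.1952, -0.8783, -0.3904).
e_1·v_3 = 0.1826·1 + (-0.7303)·3 + 0.3651·(-3) + (-0.5477)·(-4) = -0.9129; e_2·v_3 = (-0.1952)·1 + (-0.1952)·3 + (-0.8783)·(-3) + (-0.3904)·(-4) = 3.4157.
u_3 = v_3 + 0.9129·e_1 − 3.4157·e_2 = (1.8333, 3.0000, 0.3333, -3.1667).
‖u_3‖ = 4.7434, so e_3 = (0.3865, 0.6325, 0.0703, -0.6676).

e_3 = (0.3865, 0.6325, 0.0703, -0.6676)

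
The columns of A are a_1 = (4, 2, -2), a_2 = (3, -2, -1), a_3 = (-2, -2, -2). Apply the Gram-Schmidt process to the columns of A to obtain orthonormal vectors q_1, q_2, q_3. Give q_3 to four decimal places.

q_3 = (-0.3906, -0.1302, -0.9113)

a_1 = (4, 2, -2); ‖a_1‖ = 4.8990, so q_1 = (0.8165, 0.4082, -0.4082).
q_1·a_2 = 0.8165·3 + 0.4082·(-2) + (-0.4082)·(-1) = 2.0412.
u_2 = a_2 − 2.0412·q_1 = (1.3333, -2.8333, -0.1667).
‖u_2‖ = 3.1358, so q_2 = (0.4252, -0.9035, -0.0531).
q_1·a_3 = 0.8165·(-2) + 0.4082·(-2) + (-0.4082)·(-2) = -1.6330; q_2·a_3 = 0.4252·(-2) + (-0.9035)·(-2) + (-0.0531)·(-2) = 1.0630.
u_3 = a_3 + 1.6330·q_1 − 1.0630·q_2 = (-1.1186, -0.3729, -2.6102).
‖u_3‖ = 2.8642, so q_3 = (-0.3906, -0.1302, -0.9113).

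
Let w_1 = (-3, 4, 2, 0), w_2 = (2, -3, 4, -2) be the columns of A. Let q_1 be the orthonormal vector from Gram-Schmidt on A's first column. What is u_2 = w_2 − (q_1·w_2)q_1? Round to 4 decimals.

q_1 = w_1/‖w_1‖ = (-3, 4, 2, 0)/5.3852 = (-0.5571, 0.7428, 0.3714, 0.0000).
r_{12} = q_1·w_2 = -1.8570.
u_2 = w_2 + 1.8570·q_1 = (0.9655, -1.6207, 4.6897, -2.0000).

u_2 = (0.9655, -1.6207, 4.6897, -2.0000)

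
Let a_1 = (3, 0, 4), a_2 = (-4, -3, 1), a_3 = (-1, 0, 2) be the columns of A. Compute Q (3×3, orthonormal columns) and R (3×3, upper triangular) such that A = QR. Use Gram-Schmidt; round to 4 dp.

e_1 = a_1/‖a_1‖ = (3, 0, 4)/5.0000 = (0.6000, 0.0000, 0.8000).
r_{12} = e_1·a_2 = -1.6000.
u_2 = a_2 + 1.6000·e_1 = (-3.0400, -3.0000, 2.2800).
‖u_2‖ = 4.8415, so e_2 = (-0.6279, -0.6196, 0.4709).
r_{13} = e_1·a_3 = 1.0000; r_{23} = e_2·a_3 = 1.5698.
u_3 = a_3 − 1.0000·e_1 − 1.5698·e_2 = (-0.6143, 0.9727, 0.4608).
‖u_3‖ = 1.2393, so e_3 = (-0.4957, 0.7849, 0.3718).

Q = [[0.6000, -0.6279, -0.4957], [0.0000, -0.6196, 0.7849], [0.8000, 0.4709, 0.3718]], R = [[5.0000, -1.6000, 1.0000], [0.0000, 4.8415, 1.5698], [0.0000, 0.0000, 1.2393]]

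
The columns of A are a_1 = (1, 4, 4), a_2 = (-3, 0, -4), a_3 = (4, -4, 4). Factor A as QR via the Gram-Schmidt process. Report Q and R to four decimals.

Q = [[0.1741, -0.6465, -0.7428], [0.6963, 0.6142, -0.3714], [0.6963, -0.4526, 0.5571]], R = [[5.7446, -3.3075, 0.6963], [0.0000, 3.7497, -6.8530], [0.0000, 0.0000, 0.7428]]

a_1 = (1, 4, 4); ‖a_1‖ = 5.7446, so q_1 = (0.1741, 0.6963, 0.6963).
q_1·a_2 = 0.1741·(-3) + 0.6963·0 + 0.6963·(-4) = -3.3075.
u_2 = a_2 + 3.3075·q_1 = (-2.4242, 2.3030, -1.6970).
‖u_2‖ = 3.7497, so q_2 = (-0.6465, 0.6142, -0.4526).
q_1·a_3 = 0.1741·4 + 0.6963·(-4) + 0.6963·4 = 0.6963; q_2·a_3 = (-0.6465)·4 + 0.6142·(-4) + (-0.4526)·4 = -6.8530.
u_3 = a_3 − 0.6963·q_1 + 6.8530·q_2 = (-0.5517, -0.2759, 0.4138).
‖u_3‖ = 0.7428, so q_3 = (-0.7428, -0.3714, 0.5571).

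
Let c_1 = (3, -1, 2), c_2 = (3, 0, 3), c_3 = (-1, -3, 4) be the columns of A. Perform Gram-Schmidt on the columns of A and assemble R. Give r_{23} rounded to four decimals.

c_1 = (3, -1, 2); ‖c_1‖ = 3.7417, so e_1 = (0.8018, -0.2673, 0.5345).
e_1·c_2 = 0.8018·3 + (-0.2673)·0 + 0.5345·3 = 4.0089.
u_2 = c_2 − 4.0089·e_1 = (-0.2143, 1.0714, 0.8571).
‖u_2‖ = 1.3887, so e_2 = (-0.1543, 0.7715, 0.6172).
r_{23} = e_2·c_3 = 0.3086.

r_{23} = 0.3086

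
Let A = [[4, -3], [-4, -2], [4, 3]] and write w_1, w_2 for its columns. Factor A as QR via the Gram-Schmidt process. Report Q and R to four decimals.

w_1 = (4, -4, 4); ‖w_1‖ = 6.9282, so e_1 = (0.5774, -0.5774, 0.5774).
e_1·w_2 = 0.5774·(-3) + (-0.5774)·(-2) + 0.5774·3 = 1.1547.
u_2 = w_2 − 1.1547·e_1 = (-3.6667, -1.3333, 2.3333).
‖u_2‖ = 4.5461, so e_2 = (-0.8066, -0.2933, 0.5133).

Q = [[0.5774, -0.8066], [-0.5774, -0.2933], [0.5774, 0.5133]], R = [[6.9282, 1.1547], [0.0000, 4.5461]]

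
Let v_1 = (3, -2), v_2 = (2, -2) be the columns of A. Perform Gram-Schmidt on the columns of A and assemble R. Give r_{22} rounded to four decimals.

r_{22} = 0.5547

v_1 = (3, -2); ‖v_1‖ = 3.6056, so q_1 = (0.8321, -0.5547).
q_1·v_2 = 0.8321·2 + (-0.5547)·(-2) = 2.7735.
u_2 = v_2 − 2.7735·q_1 = (-0.3077, -0.4615).
r_{22} = ‖u_2‖ = 0.5547.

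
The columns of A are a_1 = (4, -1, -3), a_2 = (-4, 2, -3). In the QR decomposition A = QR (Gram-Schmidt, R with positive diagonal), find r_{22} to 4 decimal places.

a_1 = (4, -1, -3); ‖a_1‖ = 5.0990, so e_1 = (0.7845, -0.1961, -0.5883).
e_1·a_2 = 0.7845·(-4) + (-0.1961)·2 + (-0.5883)·(-3) = -1.7650.
u_2 = a_2 + 1.7650·e_1 = (-2.6154, 1.6538, -4.0385).
r_{22} = ‖u_2‖ = 5.0877.

r_{22} = 5.0877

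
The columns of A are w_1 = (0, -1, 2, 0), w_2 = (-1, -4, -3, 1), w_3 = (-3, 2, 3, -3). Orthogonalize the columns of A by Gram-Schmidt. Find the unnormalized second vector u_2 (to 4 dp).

w_1 = (0, -1, 2, 0); ‖w_1‖ = 2.2361, so q_1 = (0.0000, -0.4472, 0.8944, 0.0000).
q_1·w_2 = 0.0000·(-1) + (-0.4472)·(-4) + 0.8944·(-3) + 0.0000·1 = -0.8944.
u_2 = w_2 + 0.8944·q_1 = (-1.0000, -4.4000, -2.2000, 1.0000).

u_2 = (-1.0000, -4.4000, -2.2000, 1.0000)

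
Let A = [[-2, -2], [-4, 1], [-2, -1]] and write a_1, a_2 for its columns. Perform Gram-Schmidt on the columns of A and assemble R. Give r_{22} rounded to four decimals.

r_{22} = 2.4152

a_1 = (-2, -4, -2); ‖a_1‖ = 4.8990, so q_1 = (-0.4082, -0.8165, -0.4082).
q_1·a_2 = (-0.4082)·(-2) + (-0.8165)·1 + (-0.4082)·(-1) = 0.4082.
u_2 = a_2 − 0.4082·q_1 = (-1.8333, 1.3333, -0.8333).
r_{22} = ‖u_2‖ = 2.4152.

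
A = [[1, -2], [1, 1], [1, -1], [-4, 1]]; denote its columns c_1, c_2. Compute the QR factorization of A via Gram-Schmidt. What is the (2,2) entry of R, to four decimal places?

c_1 = (1, 1, 1, -4); ‖c_1‖ = 4.3589, so e_1 = (0.2294, 0.2294, 0.2294, -0.9177).
e_1·c_2 = 0.2294·(-2) + 0.2294·1 + 0.2294·(-1) + (-0.9177)·1 = -1.3765.
u_2 = c_2 + 1.3765·e_1 = (-1.6842, 1.3158, -0.6842, -0.2632).
r_{22} = ‖u_2‖ = 2.2595.

r_{22} = 2.2595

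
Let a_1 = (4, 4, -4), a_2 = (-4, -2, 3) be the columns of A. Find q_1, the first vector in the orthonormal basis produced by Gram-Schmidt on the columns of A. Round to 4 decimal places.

q_1 = (0.5774, 0.5774, -0.5774)

q_1 = a_1/‖a_1‖ = (4, 4, -4)/6.9282 = (0.5774, 0.5774, -0.5774).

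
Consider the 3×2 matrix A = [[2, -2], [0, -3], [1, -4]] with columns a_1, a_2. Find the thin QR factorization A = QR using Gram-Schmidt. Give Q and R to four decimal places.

q_1 = a_1/‖a_1‖ = (2, 0, 1)/2.2361 = (0.8944, 0.0000, 0.4472).
r_{12} = q_1·a_2 = -3.5777.
u_2 = a_2 + 3.5777·q_1 = (1.2000, -3.0000, -2.4000).
‖u_2‖ = 4.0249, so q_2 = (0.2981, -0.7454, -0.5963).

Q = [[0.8944, 0.2981], [0.0000, -0.7454], [0.4472, -0.5963]], R = [[2.2361, -3.5777], [0.0000, 4.0249]]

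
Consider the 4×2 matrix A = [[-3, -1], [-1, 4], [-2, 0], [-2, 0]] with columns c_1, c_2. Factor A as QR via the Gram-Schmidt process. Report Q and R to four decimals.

c_1 = (-3, -1, -2, -2); ‖c_1‖ = 4.2426, so e_1 = (-0.7071, -0.2357, -0.4714, -0.4714).
e_1·c_2 = (-0.7071)·(-1) + (-0.2357)·4 + (-0.4714)·0 + (-0.4714)·0 = -0.2357.
u_2 = c_2 + 0.2357·e_1 = (-1.1667, 3.9444, -0.1111, -0.1111).
‖u_2‖ = 4.1164, so e_2 = (-0.2834, 0.9582, -0.0270, -0.0270).

Q = [[-0.7071, -0.2834], [-0.2357, 0.9582], [-0.4714, -0.0270], [-0.4714, -0.0270]], R = [[4.2426, -0.2357], [0.0000, 4.1164]]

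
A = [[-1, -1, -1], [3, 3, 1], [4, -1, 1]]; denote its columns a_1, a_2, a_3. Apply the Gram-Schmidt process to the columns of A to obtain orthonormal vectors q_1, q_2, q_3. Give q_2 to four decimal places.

a_1 = (-1, 3, 4); ‖a_1‖ = 5.0990, so q_1 = (-0.1961, 0.5883, 0.7845).
q_1·a_2 = (-0.1961)·(-1) + 0.5883·3 + 0.7845·(-1) = 1.1767.
u_2 = a_2 − 1.1767·q_1 = (-0.7692, 2.3077, -1.9231).
‖u_2‖ = 3.1009, so q_2 = (-0.2481, 0.7442, -0.6202).

q_2 = (-0.2481, 0.7442, -0.6202)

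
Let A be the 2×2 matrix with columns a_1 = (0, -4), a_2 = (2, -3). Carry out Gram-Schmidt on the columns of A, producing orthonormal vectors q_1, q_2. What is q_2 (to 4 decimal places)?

q_2 = (1.0000, 0.0000)

a_1 = (0, -4); ‖a_1‖ = 4.0000, so q_1 = (0.0000, -1.0000).
q_1·a_2 = 0.0000·2 + (-1.0000)·(-3) = 3.0000.
u_2 = a_2 − 3.0000·q_1 = (2.0000, 0.0000).
‖u_2‖ = 2.0000, so q_2 = (1.0000, 0.0000).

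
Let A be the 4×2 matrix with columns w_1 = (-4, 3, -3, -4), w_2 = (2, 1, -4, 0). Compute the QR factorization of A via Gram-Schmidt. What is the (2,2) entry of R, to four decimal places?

r_{22} = 4.4744

w_1 = (-4, 3, -3, -4); ‖w_1‖ = 7.0711, so e_1 = (-0.5657, 0.4243, -0.4243, -0.5657).
e_1·w_2 = (-0.5657)·2 + 0.4243·1 + (-0.4243)·(-4) + (-0.5657)·0 = 0.9899.
u_2 = w_2 − 0.9899·e_1 = (2.5600, 0.5800, -3.5800, 0.5600).
r_{22} = ‖u_2‖ = 4.4744.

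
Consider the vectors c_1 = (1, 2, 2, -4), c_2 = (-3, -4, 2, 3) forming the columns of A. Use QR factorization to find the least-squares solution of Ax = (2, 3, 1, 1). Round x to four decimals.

x = (-0.0323, -0.3582)

e_1 = c_1/‖c_1‖ = (1, 2, 2, -4)/5.0000 = (0.2000, 0.4000, 0.4000, -0.8000).
r_{12} = e_1·c_2 = -3.8000.
u_2 = c_2 + 3.8000·e_1 = (-2.2400, -2.4800, 3.5200, -0.0400).
‖u_2‖ = 4.8539, so e_2 = (-0.4615, -0.5109, 0.7252, -0.0082).
Qᵀb = (1.2000, -1.7388).
Back-substitute: x_2 = -1.7388/4.8539 = -0.3582.
x_1 = (1.2000 + 3.8000·(-0.3582))/5.0000 = -0.0323.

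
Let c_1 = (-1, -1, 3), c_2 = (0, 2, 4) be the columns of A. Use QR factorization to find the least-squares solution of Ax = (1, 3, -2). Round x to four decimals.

x = (-1.5000, 0.6500)

c_1 = (-1, -1, 3); ‖c_1‖ = 3.3166, so q_1 = (-0.3015, -0.3015, 0.9045).
q_1·c_2 = (-0.3015)·0 + (-0.3015)·2 + 0.9045·4 = 3.0151.
u_2 = c_2 − 3.0151·q_1 = (0.9091, 2.9091, 1.2727).
‖u_2‖ = 3.3029, so q_2 = (0.2752, 0.8808, 0.3853).
Qᵀb = (-3.0151, 2.1469).
Back-substitute: x_2 = 2.1469/3.3029 = 0.6500.
x_1 = (-3.0151 − 3.0151·0.6500)/3.3166 = -1.5000.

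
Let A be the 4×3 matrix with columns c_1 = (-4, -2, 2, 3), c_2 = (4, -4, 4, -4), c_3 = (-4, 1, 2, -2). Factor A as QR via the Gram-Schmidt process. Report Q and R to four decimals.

Q = [[-0.6963, 0.3296, -0.5638], [-0.3482, -0.6121, 0.3866], [0.3482, 0.6121, 0.2738], [0.5222, -0.3767, -0.6765]], R = [[5.7446, -2.0889, 2.0889], [0.0000, 7.7225, 0.0471], [0.0000, 0.0000, 4.5425]]

c_1 = (-4, -2, 2, 3); ‖c_1‖ = 5.7446, so q_1 = (-0.6963, -0.3482, 0.3482, 0.5222).
q_1·c_2 = (-0.6963)·4 + (-0.3482)·(-4) + 0.3482·4 + 0.5222·(-4) = -2.0889.
u_2 = c_2 + 2.0889·q_1 = (2.5455, -4.7273, 4.7273, -2.9091).
‖u_2‖ = 7.7225, so q_2 = (0.3296, -0.6121, 0.6121, -0.3767).
q_1·c_3 = (-0.6963)·(-4) + (-0.3482)·1 + 0.3482·2 + 0.5222·(-2) = 2.0889; q_2·c_3 = 0.3296·(-4) + (-0.6121)·1 + 0.6121·2 + (-0.3767)·(-2) = 0.0471.
u_3 = c_3 − 2.0889·q_1 − 0.0471·q_2 = (-2.5610, 1.7561, 1.2439, -3.0732).
‖u_3‖ = 4.5425, so q_3 = (-0.5638, 0.3866, 0.2738, -0.6765).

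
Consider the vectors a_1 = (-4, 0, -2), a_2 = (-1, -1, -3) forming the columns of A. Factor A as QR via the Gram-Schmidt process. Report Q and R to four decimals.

Q = [[-0.8944, 0.4082], [0.0000, -0.4082], [-0.4472, -0.8165]], R = [[4.4721, 2.2361], [0.0000, 2.4495]]

a_1 = (-4, 0, -2); ‖a_1‖ = 4.4721, so e_1 = (-0.8944, 0.0000, -0.4472).
e_1·a_2 = (-0.8944)·(-1) + 0.0000·(-1) + (-0.4472)·(-3) = 2.2361.
u_2 = a_2 − 2.2361·e_1 = (1.0000, -1.0000, -2.0000).
‖u_2‖ = 2.4495, so e_2 = (0.4082, -0.4082, -0.8165).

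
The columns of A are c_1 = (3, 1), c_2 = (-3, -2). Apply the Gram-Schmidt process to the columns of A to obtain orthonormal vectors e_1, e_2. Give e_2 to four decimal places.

e_1 = c_1/‖c_1‖ = (3, 1)/3.1623 = (0.9487, 0.3162).
r_{12} = e_1·c_2 = -3.4785.
u_2 = c_2 + 3.4785·e_1 = (0.3000, -0.9000).
‖u_2‖ = 0.9487, so e_2 = (0.3162, -0.9487).

e_2 = (0.3162, -0.9487)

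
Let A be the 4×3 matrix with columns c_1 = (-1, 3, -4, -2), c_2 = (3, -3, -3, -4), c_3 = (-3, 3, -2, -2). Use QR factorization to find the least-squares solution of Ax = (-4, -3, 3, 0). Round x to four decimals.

x = (-2.3358, 0.3504, 2.0947)

c_1 = (-1, 3, -4, -2); ‖c_1‖ = 5.4772, so q_1 = (-0.1826, 0.5477, -0.7303, -0.3651).
q_1·c_2 = (-0.1826)·3 + 0.5477·(-3) + (-0.7303)·(-3) + (-0.3651)·(-4) = 1.4606.
u_2 = c_2 − 1.4606·q_1 = (3.2667, -3.8000, -1.9333, -3.4667).
‖u_2‖ = 6.3927, so q_2 = (0.5110, -0.5944, -0.3024, -0.5423).
q_1·c_3 = (-0.1826)·(-3) + 0.5477·3 + (-0.7303)·(-2) + (-0.3651)·(-2) = 4.3818; q_2·c_3 = 0.5110·(-3) + (-0.5944)·3 + (-0.3024)·(-2) + (-0.5423)·(-2) = -1.6269.
u_3 = c_3 − 4.3818·q_1 + 1.6269·q_2 = (-1.3687, -0.3670, 0.7080, -1.2822).
‖u_3‖ = 2.0380, so q_3 = (-0.6716, -0.1801, 0.3474, -0.6292).
Qᵀb = (-3.1038, -1.1680, 4.2689).
Back-substitute: x_3 = 4.2689/2.0380 = 2.0947.
x_2 = (-1.1680 + 1.6269·2.0947)/6.3927 = 0.3504.
x_1 = (-3.1038 − 1.4606·0.3504 − 4.3818·2.0947)/5.4772 = -2.3358.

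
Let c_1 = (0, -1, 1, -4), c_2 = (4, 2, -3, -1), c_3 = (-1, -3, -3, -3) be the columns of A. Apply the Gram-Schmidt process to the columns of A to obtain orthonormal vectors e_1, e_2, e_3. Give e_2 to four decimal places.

e_2 = (0.7310, 0.3553, -0.5381, -0.2234)

e_1 = c_1/‖c_1‖ = (0, -1, 1, -4)/4.2426 = (0.0000, -0.2357, 0.2357, -0.9428).
r_{12} = e_1·c_2 = -0.2357.
u_2 = c_2 + 0.2357·e_1 = (4.0000, 1.9444, -2.9444, -1.2222).
‖u_2‖ = 5.4722, so e_2 = (0.7310, 0.3553, -0.5381, -0.2234).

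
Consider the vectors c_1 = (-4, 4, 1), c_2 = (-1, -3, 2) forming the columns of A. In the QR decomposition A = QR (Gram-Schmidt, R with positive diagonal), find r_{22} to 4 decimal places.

c_1 = (-4, 4, 1); ‖c_1‖ = 5.7446, so e_1 = (-0.6963, 0.6963, 0.1741).
e_1·c_2 = (-0.6963)·(-1) + 0.6963·(-3) + 0.1741·2 = -1.0445.
u_2 = c_2 + 1.0445·e_1 = (-1.7273, -2.2727, 2.1818).
r_{22} = ‖u_2‖ = 3.5929.

r_{22} = 3.5929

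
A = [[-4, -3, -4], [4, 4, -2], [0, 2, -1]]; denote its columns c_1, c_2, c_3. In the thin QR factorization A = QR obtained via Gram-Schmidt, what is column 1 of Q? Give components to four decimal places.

e_1 = (-0.7071, 0.7071, 0.0000)

e_1 = c_1/‖c_1‖ = (-4, 4, 0)/5.6569 = (-0.7071, 0.7071, 0.0000).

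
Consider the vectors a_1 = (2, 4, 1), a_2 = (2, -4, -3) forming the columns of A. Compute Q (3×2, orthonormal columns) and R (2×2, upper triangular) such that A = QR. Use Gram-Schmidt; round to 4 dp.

a_1 = (2, 4, 1); ‖a_1‖ = 4.5826, so q_1 = (0.4364, 0.8729, 0.2182).
q_1·a_2 = 0.4364·2 + 0.8729·(-4) + 0.2182·(-3) = -3.2733.
u_2 = a_2 + 3.2733·q_1 = (3.4286, -1.1429, -2.2857).
‖u_2‖ = 4.2762, so q_2 = (0.8018, -0.2673, -0.5345).

Q = [[0.4364, 0.8018], [0.8729, -0.2673], [0.2182, -0.5345]], R = [[4.5826, -3.2733], [0.0000, 4.2762]]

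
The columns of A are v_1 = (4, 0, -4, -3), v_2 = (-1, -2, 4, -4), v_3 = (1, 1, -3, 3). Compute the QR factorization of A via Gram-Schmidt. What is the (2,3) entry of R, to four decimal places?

r_{23} = -4.3060

v_1 = (4, 0, -4, -3); ‖v_1‖ = 6.4031, so q_1 = (0.6247, 0.0000, -0.6247, -0.4685).
q_1·v_2 = 0.6247·(-1) + 0.0000·(-2) + (-0.6247)·4 + (-0.4685)·(-4) = -1.2494.
u_2 = v_2 + 1.2494·q_1 = (-0.2195, -2.0000, 3.2195, -4.5854).
‖u_2‖ = 5.9531, so q_2 = (-0.0369, -0.3360, 0.5408, -0.7703).
r_{23} = q_2·v_3 = -4.3060.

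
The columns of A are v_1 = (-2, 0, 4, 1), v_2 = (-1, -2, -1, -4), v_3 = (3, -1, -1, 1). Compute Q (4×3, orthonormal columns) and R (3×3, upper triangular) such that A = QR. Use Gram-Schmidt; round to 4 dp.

Q = [[-0.4364, -0.3489, 0.6662], [0.0000, -0.4441, -0.6720], [0.8729, 0.0317, 0.3101], [0.2182, -0.8247, 0.0919]], R = [[4.5826, -1.3093, -1.9640], [0.0000, 4.5040, -1.4590], [0.0000, 0.0000, 2.4524]]

v_1 = (-2, 0, 4, 1); ‖v_1‖ = 4.5826, so e_1 = (-0.4364, 0.0000, 0.8729, 0.2182).
e_1·v_2 = (-0.4364)·(-1) + 0.0000·(-2) + 0.8729·(-1) + 0.2182·(-4) = -1.3093.
u_2 = v_2 + 1.3093·e_1 = (-1.5714, -2.0000, 0.1429, -3.7143).
‖u_2‖ = 4.5040, so e_2 = (-0.3489, -0.4441, 0.0317, -0.8247).
e_1·v_3 = (-0.4364)·3 + 0.0000·(-1) + 0.8729·(-1) + 0.2182·1 = -1.9640; e_2·v_3 = (-0.3489)·3 + (-0.4441)·(-1) + 0.0317·(-1) + (-0.8247)·1 = -1.4590.
u_3 = v_3 + 1.9640·e_1 + 1.4590·e_2 = (1.6338, -1.6479, 0.7606, 0.2254).
‖u_3‖ = 2.4524, so e_3 = (0.6662, -0.6720, 0.3101, 0.0919).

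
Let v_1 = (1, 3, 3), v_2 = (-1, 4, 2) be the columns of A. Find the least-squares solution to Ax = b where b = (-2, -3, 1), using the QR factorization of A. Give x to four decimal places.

x = (-0.2909, -0.1455)

v_1 = (1, 3, 3); ‖v_1‖ = 4.3589, so e_1 = (0.2294, 0.6882, 0.6882).
e_1·v_2 = 0.2294·(-1) + 0.6882·4 + 0.6882·2 = 3.9001.
u_2 = v_2 − 3.9001·e_1 = (-1.8947, 1.3158, -0.6842).
‖u_2‖ = 2.4061, so e_2 = (-0.7875, 0.5468, -0.2844).
Qᵀb = (-1.8353, -0.3500).
Back-substitute: x_2 = -0.3500/2.4061 = -0.1455.
x_1 = (-1.8353 − 3.9001·(-0.1455))/4.3589 = -0.2909.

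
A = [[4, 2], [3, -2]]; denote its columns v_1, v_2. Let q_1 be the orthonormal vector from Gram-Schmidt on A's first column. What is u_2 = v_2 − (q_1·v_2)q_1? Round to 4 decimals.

q_1 = v_1/‖v_1‖ = (4, 3)/5.0000 = (0.8000, 0.6000).
r_{12} = q_1·v_2 = 0.4000.
u_2 = v_2 − 0.4000·q_1 = (1.6800, -2.2400).

u_2 = (1.6800, -2.2400)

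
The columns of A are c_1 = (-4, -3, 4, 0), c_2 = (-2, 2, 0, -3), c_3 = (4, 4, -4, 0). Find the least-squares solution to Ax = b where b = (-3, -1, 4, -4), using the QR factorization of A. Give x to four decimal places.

x = (-0.5000, 1.0000, -1.1250)

c_1 = (-4, -3, 4, 0); ‖c_1‖ = 6.4031, so q_1 = (-0.6247, -0.4685, 0.6247, 0.0000).
q_1·c_2 = (-0.6247)·(-2) + (-0.4685)·2 + 0.6247·0 + 0.0000·(-3) = 0.3123.
u_2 = c_2 − 0.3123·q_1 = (-1.8049, 2.1463, -0.1951, -3.0000).
‖u_2‖ = 4.1113, so q_2 = (-0.4390, 0.5221, -0.0475, -0.7297).
q_1·c_3 = (-0.6247)·4 + (-0.4685)·4 + 0.6247·(-4) + 0.0000·0 = -6.8716; q_2·c_3 = (-0.4390)·4 + 0.5221·4 + (-0.0475)·(-4) + (-0.7297)·0 = 0.5221.
u_3 = c_3 + 6.8716·q_1 − 0.5221·q_2 = (-0.0635, 0.5079, 0.3175, 0.3810).
‖u_3‖ = 0.7127, so q_3 = (-0.0891, 0.7127, 0.4454, 0.5345).
Qᵀb = (4.8414, 3.5239, -0.8018).
Back-substitute: x_3 = -0.8018/0.7127 = -1.1250.
x_2 = (3.5239 − 0.5221·(-1.1250))/4.1113 = 1.0000.
x_1 = (4.8414 − 0.3123·1.0000 + 6.8716·(-1.1250))/6.4031 = -0.5000.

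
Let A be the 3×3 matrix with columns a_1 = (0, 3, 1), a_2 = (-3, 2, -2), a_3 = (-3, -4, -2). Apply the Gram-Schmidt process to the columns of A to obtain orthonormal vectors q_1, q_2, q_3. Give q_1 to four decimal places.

a_1 = (0, 3, 1); ‖a_1‖ = 3.1623, so q_1 = (0.0000, 0.9487, 0.3162).

q_1 = (0.0000, 0.9487, 0.3162)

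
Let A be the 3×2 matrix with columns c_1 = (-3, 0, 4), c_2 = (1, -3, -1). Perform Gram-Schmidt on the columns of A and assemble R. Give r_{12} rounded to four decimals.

r_{12} = -1.4000

c_1 = (-3, 0, 4); ‖c_1‖ = 5.0000, so q_1 = (-0.6000, 0.0000, 0.8000).
r_{12} = q_1·c_2 = -1.4000.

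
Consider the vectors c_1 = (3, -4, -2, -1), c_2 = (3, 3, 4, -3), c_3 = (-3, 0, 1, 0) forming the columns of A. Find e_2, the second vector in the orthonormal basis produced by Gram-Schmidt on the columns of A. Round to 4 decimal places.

e_2 = (0.5944, 0.3024, 0.5423, -0.5110)

e_1 = c_1/‖c_1‖ = (3, -4, -2, -1)/5.4772 = (0.5477, -0.7303, -0.3651, -0.1826).
r_{12} = e_1·c_2 = -1.4606.
u_2 = c_2 + 1.4606·e_1 = (3.8000, 1.9333, 3.4667, -3.2667).
‖u_2‖ = 6.3927, so e_2 = (0.5944, 0.3024, 0.5423, -0.5110).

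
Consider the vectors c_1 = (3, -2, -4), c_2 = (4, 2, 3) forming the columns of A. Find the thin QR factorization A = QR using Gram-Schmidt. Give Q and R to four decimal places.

c_1 = (3, -2, -4); ‖c_1‖ = 5.3852, so e_1 = (0.5571, -0.3714, -0.7428).
e_1·c_2 = 0.5571·4 + (-0.3714)·2 + (-0.7428)·3 = -0.7428.
u_2 = c_2 + 0.7428·e_1 = (4.4138, 1.7241, 2.4483).
‖u_2‖ = 5.3337, so e_2 = (0.8275, 0.3233, 0.4590).

Q = [[0.5571, 0.8275], [-0.3714, 0.3233], [-0.7428, 0.4590]], R = [[5.3852, -0.7428], [0.0000, 5.3337]]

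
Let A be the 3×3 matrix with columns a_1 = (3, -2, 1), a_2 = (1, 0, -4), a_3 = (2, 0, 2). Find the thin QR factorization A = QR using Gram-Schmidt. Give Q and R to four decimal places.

Q = [[0.8018, 0.2951, 0.5197], [-0.5345, -0.0347, 0.8444], [0.2673, -0.9548, 0.1299]], R = [[3.7417, -0.2673, 2.1381], [0.0000, 4.1144, -1.3194], [0.0000, 0.0000, 1.2991]]

a_1 = (3, -2, 1); ‖a_1‖ = 3.7417, so q_1 = (0.8018, -0.5345, 0.2673).
q_1·a_2 = 0.8018·1 + (-0.5345)·0 + 0.2673·(-4) = -0.2673.
u_2 = a_2 + 0.2673·q_1 = (1.2143, -0.1429, -3.9286).
‖u_2‖ = 4.1144, so q_2 = (0.2951, -0.0347, -0.9548).
q_1·a_3 = 0.8018·2 + (-0.5345)·0 + 0.2673·2 = 2.1381; q_2·a_3 = 0.2951·2 + (-0.0347)·0 + (-0.9548)·2 = -1.3194.
u_3 = a_3 − 2.1381·q_1 + 1.3194·q_2 = (0.6751, 1.0970, 0.1688).
‖u_3‖ = 1.2991, so q_3 = (0.5197, 0.8444, 0.1299).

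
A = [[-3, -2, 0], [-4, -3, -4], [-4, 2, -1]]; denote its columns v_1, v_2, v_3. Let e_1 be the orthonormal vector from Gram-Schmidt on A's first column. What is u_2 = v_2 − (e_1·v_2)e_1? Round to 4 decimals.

v_1 = (-3, -4, -4); ‖v_1‖ = 6.4031, so e_1 = (-0.4685, -0.6247, -0.6247).
e_1·v_2 = (-0.4685)·(-2) + (-0.6247)·(-3) + (-0.6247)·2 = 1.5617.
u_2 = v_2 − 1.5617·e_1 = (-1.2683, -2.0244, 2.9756).

u_2 = (-1.2683, -2.0244, 2.9756)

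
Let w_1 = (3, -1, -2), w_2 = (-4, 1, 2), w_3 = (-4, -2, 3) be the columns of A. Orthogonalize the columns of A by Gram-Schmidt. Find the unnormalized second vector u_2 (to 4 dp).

w_1 = (3, -1, -2); ‖w_1‖ = 3.7417, so e_1 = (0.8018, -0.2673, -0.5345).
e_1·w_2 = 0.8018·(-4) + (-0.2673)·1 + (-0.5345)·2 = -4.5434.
u_2 = w_2 + 4.5434·e_1 = (-0.3571, -0.2143, -0.4286).

u_2 = (-0.3571, -0.2143, -0.4286)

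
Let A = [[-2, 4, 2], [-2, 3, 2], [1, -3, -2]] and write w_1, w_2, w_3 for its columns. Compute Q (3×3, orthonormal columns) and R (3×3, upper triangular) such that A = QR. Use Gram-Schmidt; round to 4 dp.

Q = [[-0.6667, 0.1617, -0.7276], [-0.6667, -0.5659, 0.4851], [0.3333, -0.8085, -0.4851]], R = [[3.0000, -5.6667, -3.3333], [0.0000, 1.3744, 0.8085], [0.0000, 0.0000, 0.4851]]

w_1 = (-2, -2, 1); ‖w_1‖ = 3.0000, so q_1 = (-0.6667, -0.6667, 0.3333).
q_1·w_2 = (-0.6667)·4 + (-0.6667)·3 + 0.3333·(-3) = -5.6667.
u_2 = w_2 + 5.6667·q_1 = (0.2222, -0.7778, -1.1111).
‖u_2‖ = 1.3744, so q_2 = (0.1617, -0.5659, -0.8085).
q_1·w_3 = (-0.6667)·2 + (-0.6667)·2 + 0.3333·(-2) = -3.3333; q_2·w_3 = 0.1617·2 + (-0.5659)·2 + (-0.8085)·(-2) = 0.8085.
u_3 = w_3 + 3.3333·q_1 − 0.8085·q_2 = (-0.3529, 0.2353, -0.2353).
‖u_3‖ = 0.4851, so q_3 = (-0.7276, 0.4851, -0.4851).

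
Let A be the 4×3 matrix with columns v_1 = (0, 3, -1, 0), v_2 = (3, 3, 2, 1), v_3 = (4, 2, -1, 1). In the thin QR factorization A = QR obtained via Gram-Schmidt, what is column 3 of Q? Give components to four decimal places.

q_3 = (0.6644, -0.2337, -0.7012, 0.1104)

v_1 = (0, 3, -1, 0); ‖v_1‖ = 3.1623, so q_1 = (0.0000, 0.9487, -0.3162, 0.0000).
q_1·v_2 = 0.0000·3 + 0.9487·3 + (-0.3162)·2 + 0.0000·1 = 2.2136.
u_2 = v_2 − 2.2136·q_1 = (3.0000, 0.9000, 2.7000, 1.0000).
‖u_2‖ = 4.2544, so q_2 = (0.7052, 0.2115, 0.6346, 0.2351).
q_1·v_3 = 0.0000·4 + 0.9487·2 + (-0.3162)·(-1) + 0.0000·1 = 2.2136; q_2·v_3 = 0.7052·4 + 0.2115·2 + 0.6346·(-1) + 0.2351·1 = 2.8441.
u_3 = v_3 − 2.2136·q_1 − 2.8441·q_2 = (1.9945, -0.7017, -2.1050, 0.3315).
‖u_3‖ = 3.0018, so q_3 = (0.6644, -0.2337, -0.7012, 0.1104).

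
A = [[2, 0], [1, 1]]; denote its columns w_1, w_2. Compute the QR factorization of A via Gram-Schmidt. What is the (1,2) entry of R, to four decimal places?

e_1 = w_1/‖w_1‖ = (2, 1)/2.2361 = (0.8944, 0.4472).
r_{12} = e_1·w_2 = 0.4472.

r_{12} = 0.4472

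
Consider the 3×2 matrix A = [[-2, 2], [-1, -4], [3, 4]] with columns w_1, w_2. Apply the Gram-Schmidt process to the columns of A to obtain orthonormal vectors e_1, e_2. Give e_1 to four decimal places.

e_1 = (-0.5345, -0.2673, 0.8018)

e_1 = w_1/‖w_1‖ = (-2, -1, 3)/3.7417 = (-0.5345, -0.2673, 0.8018).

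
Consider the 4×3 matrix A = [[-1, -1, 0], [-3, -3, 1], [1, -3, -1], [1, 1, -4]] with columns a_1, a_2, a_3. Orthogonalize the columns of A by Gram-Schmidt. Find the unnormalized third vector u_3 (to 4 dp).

u_3 = (-0.6364, -0.9091, 0.0000, -3.3636)

q_1 = a_1/‖a_1‖ = (-1, -3, 1, 1)/3.4641 = (-0.2887, -0.8660, 0.2887, 0.2887).
r_{12} = q_1·a_2 = 2.3094.
u_2 = a_2 − 2.3094·q_1 = (-0.3333, -1.0000, -3.6667, 0.3333).
‖u_2‖ = 3.8297, so q_2 = (-0.0870, -0.2611, -0.9574, 0.0870).
r_{13} = q_1·a_3 = -2.3094; r_{23} = q_2·a_3 = 0.3482.
u_3 = a_3 + 2.3094·q_1 − 0.3482·q_2 = (-0.6364, -0.9091, 0.0000, -3.3636).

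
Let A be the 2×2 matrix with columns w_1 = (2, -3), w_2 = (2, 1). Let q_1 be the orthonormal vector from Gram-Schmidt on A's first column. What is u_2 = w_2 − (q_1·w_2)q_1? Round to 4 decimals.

u_2 = (1.8462, 1.2308)

w_1 = (2, -3); ‖w_1‖ = 3.6056, so q_1 = (0.5547, -0.8321).
q_1·w_2 = 0.5547·2 + (-0.8321)·1 = 0.2774.
u_2 = w_2 − 0.2774·q_1 = (1.8462, 1.2308).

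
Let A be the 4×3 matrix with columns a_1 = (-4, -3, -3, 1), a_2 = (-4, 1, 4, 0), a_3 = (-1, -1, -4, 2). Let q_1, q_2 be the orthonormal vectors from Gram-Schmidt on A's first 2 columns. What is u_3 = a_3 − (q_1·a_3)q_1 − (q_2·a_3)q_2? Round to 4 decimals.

q_1 = a_1/‖a_1‖ = (-4, -3, -3, 1)/5.9161 = (-0.6761, -0.5071, -0.5071, 0.1690).
r_{12} = q_1·a_2 = 0.1690.
u_2 = a_2 − 0.1690·q_1 = (-3.8857, 1.0857, 4.0857, -0.0286).
‖u_2‖ = 5.7421, so q_2 = (-0.6767, 0.1891, 0.7115, -0.0050).
r_{13} = q_1·a_3 = 3.5496; r_{23} = q_2·a_3 = -2.3685.
u_3 = a_3 − 3.5496·q_1 + 2.3685·q_2 = (-0.2028, 1.2478, -0.5147, 1.3882).

u_3 = (-0.2028, 1.2478, -0.5147, 1.3882)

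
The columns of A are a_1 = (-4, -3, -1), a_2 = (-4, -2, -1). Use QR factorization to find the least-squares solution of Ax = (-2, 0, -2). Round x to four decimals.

x = (-1.1765, 1.7647)

q_1 = a_1/‖a_1‖ = (-4, -3, -1)/5.0990 = (-0.7845, -0.5883, -0.1961).
r_{12} = q_1·a_2 = 4.5107.
u_2 = a_2 − 4.5107·q_1 = (-0.4615, 0.6538, -0.1154).
‖u_2‖ = 0.8086, so q_2 = (-0.5708, 0.8086, -0.1427).
Qᵀb = (1.9612, 1.4270).
Back-substitute: x_2 = 1.4270/0.8086 = 1.7647.
x_1 = (1.9612 − 4.5107·1.7647)/5.0990 = -1.1765.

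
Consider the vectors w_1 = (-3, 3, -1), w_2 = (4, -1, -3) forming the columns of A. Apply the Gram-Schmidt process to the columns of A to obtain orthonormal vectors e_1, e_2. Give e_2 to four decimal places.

e_2 = (0.4905, 0.2085, -0.8461)

w_1 = (-3, 3, -1); ‖w_1‖ = 4.3589, so e_1 = (-0.6882, 0.6882, -0.2294).
e_1·w_2 = (-0.6882)·4 + 0.6882·(-1) + (-0.2294)·(-3) = -2.7530.
u_2 = w_2 + 2.7530·e_1 = (2.1053, 0.8947, -3.6316).
‖u_2‖ = 4.2920, so e_2 = (0.4905, 0.2085, -0.8461).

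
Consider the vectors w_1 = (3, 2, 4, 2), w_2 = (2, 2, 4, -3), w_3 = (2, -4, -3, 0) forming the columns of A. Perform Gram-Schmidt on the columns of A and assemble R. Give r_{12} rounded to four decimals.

w_1 = (3, 2, 4, 2); ‖w_1‖ = 5.7446, so q_1 = (0.5222, 0.3482, 0.6963, 0.3482).
r_{12} = q_1·w_2 = 3.4816.

r_{12} = 3.4816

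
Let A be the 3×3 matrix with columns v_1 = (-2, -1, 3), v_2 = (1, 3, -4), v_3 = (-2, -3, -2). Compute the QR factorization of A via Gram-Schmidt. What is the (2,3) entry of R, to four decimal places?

q_1 = v_1/‖v_1‖ = (-2, -1, 3)/3.7417 = (-0.5345, -0.2673, 0.8018).
r_{12} = q_1·v_2 = -4.5434.
u_2 = v_2 + 4.5434·q_1 = (-1.4286, 1.7857, -0.3571).
‖u_2‖ = 2.3146, so q_2 = (-0.6172, 0.7715, -0.1543).
r_{23} = q_2·v_3 = -0.7715.

r_{23} = -0.7715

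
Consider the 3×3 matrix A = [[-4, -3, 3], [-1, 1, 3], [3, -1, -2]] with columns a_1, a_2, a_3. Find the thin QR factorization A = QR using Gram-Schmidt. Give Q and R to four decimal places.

Q = [[-0.7845, -0.6055, 0.1342], [-0.1961, 0.4475, 0.8725], [0.5883, -0.6581, 0.4698]], R = [[5.0990, 1.5689, -4.1184], [0.0000, 2.9221, 0.8424], [0.0000, 0.0000, 2.0806]]

q_1 = a_1/‖a_1‖ = (-4, -1, 3)/5.0990 = (-0.7845, -0.1961, 0.5883).
r_{12} = q_1·a_2 = 1.5689.
u_2 = a_2 − 1.5689·q_1 = (-1.7692, 1.3077, -1.9231).
‖u_2‖ = 2.9221, so q_2 = (-0.6055, 0.4475, -0.6581).
r_{13} = q_1·a_3 = -4.1184; r_{23} = q_2·a_3 = 0.8424.
u_3 = a_3 + 4.1184·q_1 − 0.8424·q_2 = (0.2793, 1.8153, 0.9775).
‖u_3‖ = 2.0806, so q_3 = (0.1342, 0.8725, 0.4698).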